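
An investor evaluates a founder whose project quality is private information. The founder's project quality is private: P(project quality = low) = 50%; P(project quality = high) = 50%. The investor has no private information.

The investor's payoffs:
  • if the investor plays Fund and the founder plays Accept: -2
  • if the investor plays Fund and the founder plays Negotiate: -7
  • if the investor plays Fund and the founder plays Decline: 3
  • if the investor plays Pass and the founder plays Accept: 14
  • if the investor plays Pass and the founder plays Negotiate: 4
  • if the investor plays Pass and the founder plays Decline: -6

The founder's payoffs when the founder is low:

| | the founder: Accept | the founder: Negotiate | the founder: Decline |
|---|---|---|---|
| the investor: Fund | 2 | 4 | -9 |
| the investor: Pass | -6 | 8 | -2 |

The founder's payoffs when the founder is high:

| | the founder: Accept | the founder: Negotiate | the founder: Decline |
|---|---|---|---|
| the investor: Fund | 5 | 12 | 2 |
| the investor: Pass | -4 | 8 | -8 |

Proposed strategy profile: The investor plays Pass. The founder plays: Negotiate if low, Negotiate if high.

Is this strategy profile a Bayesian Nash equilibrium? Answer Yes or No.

Yes

A profile is a BNE iff every type of every player is best-responding given beliefs about the other side.
The investor plays Pass: E[Pass] = 0.5·(4) + 0.5·(4) = 4; E[Fund] = -7. Best-responding. ✓
The founder (project quality low), facing Pass: Accept gives -6, Negotiate gives 8, Decline gives -2. Proposed Negotiate is best. ✓
The founder (project quality high), facing Pass: Accept gives -4, Negotiate gives 8, Decline gives -8. Proposed Negotiate is best. ✓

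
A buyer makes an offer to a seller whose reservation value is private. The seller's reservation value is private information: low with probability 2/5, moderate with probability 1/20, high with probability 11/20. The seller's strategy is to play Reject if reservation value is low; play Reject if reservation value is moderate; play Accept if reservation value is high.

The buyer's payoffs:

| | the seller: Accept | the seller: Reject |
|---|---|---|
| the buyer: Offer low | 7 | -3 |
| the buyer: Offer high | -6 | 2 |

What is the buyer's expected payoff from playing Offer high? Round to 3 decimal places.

E[Offer high] = 2/5·2 + 1/20·2 + 11/20·(-6) = 4/5 + 1/10 + (-33/10) = -12/5

-2.400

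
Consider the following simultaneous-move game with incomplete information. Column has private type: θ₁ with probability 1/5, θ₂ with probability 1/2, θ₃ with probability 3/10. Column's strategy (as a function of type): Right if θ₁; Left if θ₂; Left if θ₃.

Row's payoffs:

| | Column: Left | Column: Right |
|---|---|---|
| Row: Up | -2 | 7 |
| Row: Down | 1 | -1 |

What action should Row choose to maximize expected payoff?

Down

E[Up] = 1/5·(7) + 1/2·(-2) + 3/10·(-2) = -1/5
E[Down] = 1/5·(-1) + 1/2·(1) + 3/10·(1) = 3/5
Best response: Down (3/5 is the largest).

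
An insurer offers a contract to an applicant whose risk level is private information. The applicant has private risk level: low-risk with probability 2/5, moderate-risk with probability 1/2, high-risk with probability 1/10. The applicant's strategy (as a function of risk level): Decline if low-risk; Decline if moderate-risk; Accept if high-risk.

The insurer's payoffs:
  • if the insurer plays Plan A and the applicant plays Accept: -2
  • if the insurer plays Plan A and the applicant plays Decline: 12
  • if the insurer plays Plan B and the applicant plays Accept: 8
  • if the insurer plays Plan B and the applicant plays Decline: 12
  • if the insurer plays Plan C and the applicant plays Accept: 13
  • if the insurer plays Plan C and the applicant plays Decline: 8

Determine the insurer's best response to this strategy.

Plan B

E[Plan A] = 2/5·(12) + 1/2·(12) + 1/10·(-2) = 53/5
E[Plan B] = 2/5·(12) + 1/2·(12) + 1/10·(8) = 58/5
E[Plan C] = 2/5·(8) + 1/2·(8) + 1/10·(13) = 17/2
Best response: Plan B (58/5 is the largest).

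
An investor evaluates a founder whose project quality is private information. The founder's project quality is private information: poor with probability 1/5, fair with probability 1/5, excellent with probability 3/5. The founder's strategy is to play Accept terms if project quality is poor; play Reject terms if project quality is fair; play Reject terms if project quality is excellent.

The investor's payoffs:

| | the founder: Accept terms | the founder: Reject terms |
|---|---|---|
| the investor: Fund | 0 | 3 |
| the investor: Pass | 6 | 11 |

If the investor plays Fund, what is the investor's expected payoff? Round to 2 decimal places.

Take the expectation over the founder's project quality, weighting each type's action by its prior probability.
E[Fund] = 1/5·0 + 1/5·3 + 3/5·3 = 0 + 3/5 + 9/5 = 12/5

2.40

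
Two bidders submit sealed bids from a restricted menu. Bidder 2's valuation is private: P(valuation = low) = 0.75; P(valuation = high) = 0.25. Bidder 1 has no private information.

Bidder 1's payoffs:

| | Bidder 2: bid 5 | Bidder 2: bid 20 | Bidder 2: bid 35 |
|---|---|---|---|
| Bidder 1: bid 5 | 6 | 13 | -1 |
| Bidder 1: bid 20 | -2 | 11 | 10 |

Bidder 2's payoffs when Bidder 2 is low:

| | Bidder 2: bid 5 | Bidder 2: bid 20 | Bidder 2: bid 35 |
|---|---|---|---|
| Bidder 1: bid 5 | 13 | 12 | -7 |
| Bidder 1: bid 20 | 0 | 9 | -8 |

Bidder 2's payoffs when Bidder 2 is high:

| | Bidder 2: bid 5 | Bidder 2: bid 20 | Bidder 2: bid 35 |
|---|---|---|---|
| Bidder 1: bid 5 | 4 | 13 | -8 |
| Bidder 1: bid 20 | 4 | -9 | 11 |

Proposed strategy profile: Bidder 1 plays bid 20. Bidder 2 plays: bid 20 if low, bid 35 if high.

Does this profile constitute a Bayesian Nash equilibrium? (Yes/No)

Bidder 1 plays bid 20: E[bid 20] = 0.75·(11) + 0.25·(10) = 10.75; E[bid 5] = 9.5. Best-responding. ✓
Bidder 2 (valuation low), facing bid 20: bid 5 gives 0, bid 20 gives 9, bid 35 gives -8. Proposed bid 20 is best. ✓
Bidder 2 (valuation high), facing bid 20: bid 5 gives 4, bid 20 gives -9, bid 35 gives 11. Proposed bid 35 is best. ✓

Yes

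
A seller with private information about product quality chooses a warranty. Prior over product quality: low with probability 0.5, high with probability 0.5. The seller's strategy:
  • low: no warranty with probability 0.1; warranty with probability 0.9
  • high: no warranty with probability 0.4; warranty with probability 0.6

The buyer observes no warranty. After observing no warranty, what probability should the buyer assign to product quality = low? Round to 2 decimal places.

P(no warranty) = 0.5·0.1 + 0.5·0.4 = 0.25
P(low | no warranty) = (0.5·0.1) / 0.25 = 0.05 / 0.25 = 0.2

0.20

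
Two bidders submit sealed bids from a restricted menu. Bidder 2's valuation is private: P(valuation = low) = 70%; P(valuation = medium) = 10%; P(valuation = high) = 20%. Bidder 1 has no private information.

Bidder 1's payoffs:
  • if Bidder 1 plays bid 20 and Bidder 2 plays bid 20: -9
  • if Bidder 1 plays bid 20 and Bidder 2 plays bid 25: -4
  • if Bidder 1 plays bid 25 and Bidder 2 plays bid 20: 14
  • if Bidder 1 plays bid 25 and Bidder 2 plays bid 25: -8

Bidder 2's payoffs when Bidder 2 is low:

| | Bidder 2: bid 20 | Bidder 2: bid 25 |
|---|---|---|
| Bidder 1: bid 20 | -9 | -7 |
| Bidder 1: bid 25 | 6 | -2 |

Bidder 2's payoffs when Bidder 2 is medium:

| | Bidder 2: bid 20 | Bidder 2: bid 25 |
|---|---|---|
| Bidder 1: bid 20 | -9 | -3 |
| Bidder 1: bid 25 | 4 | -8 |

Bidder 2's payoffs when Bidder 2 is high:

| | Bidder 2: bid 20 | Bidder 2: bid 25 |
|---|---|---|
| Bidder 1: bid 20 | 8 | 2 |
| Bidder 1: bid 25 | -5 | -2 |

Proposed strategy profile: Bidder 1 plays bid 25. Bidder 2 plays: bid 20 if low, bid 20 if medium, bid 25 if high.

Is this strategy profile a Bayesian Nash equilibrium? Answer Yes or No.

Bidder 1 plays bid 25: E[bid 25] = 0.7·(14) + 0.1·(14) + 0.2·(-8) = 9.6; E[bid 20] = -8. Best-responding. ✓
Bidder 2 (valuation low), facing bid 25: bid 20 gives 6, bid 25 gives -2. Proposed bid 20 is best. ✓
Bidder 2 (valuation medium), facing bid 25: bid 20 gives 4, bid 25 gives -8. Proposed bid 20 is best. ✓
Bidder 2 (valuation high), facing bid 25: bid 20 gives -5, bid 25 gives -2. Proposed bid 25 is best. ✓

Yes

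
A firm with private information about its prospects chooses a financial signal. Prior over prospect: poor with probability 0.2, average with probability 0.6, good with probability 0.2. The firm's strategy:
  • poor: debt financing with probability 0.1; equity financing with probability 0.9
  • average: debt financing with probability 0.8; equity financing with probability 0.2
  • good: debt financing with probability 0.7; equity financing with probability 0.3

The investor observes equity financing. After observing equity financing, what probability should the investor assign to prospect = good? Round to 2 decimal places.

0.17

Apply Bayes' rule using the sender's strategy as the likelihood.
P(equity financing) = 0.2·0.9 + 0.6·0.2 + 0.2·0.3 = 0.36
P(good | equity financing) = (0.2·0.3) / 0.36 = 0.06 / 0.36 = 0.166667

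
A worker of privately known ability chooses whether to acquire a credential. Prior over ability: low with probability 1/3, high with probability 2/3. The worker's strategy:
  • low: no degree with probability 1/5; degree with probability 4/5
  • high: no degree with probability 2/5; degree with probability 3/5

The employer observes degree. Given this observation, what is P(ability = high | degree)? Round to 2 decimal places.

0.60

Apply Bayes' rule using the sender's strategy as the likelihood.
P(degree) = (1/3)·(4/5) + (2/3)·(3/5) = 2/3
P(high | degree) = ((2/3)·(3/5)) / (2/3) = (2/5) / (2/3) = 3/5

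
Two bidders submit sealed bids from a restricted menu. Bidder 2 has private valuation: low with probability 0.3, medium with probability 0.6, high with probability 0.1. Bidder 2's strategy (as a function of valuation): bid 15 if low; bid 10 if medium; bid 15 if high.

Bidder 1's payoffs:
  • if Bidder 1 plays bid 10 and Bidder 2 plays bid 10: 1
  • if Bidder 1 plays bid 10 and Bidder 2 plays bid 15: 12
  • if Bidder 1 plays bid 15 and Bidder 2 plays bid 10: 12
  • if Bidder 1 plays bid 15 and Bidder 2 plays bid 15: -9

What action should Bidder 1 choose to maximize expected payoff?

bid 10

Compute Bidder 1's expected payoff for each action, taking the expectation over Bidder 2's type.
E[bid 10] = 0.3·(12) + 0.6·(1) + 0.1·(12) = 5.4
E[bid 15] = 0.3·(-9) + 0.6·(12) + 0.1·(-9) = 3.6
Best response: bid 10 (5.4 is the largest).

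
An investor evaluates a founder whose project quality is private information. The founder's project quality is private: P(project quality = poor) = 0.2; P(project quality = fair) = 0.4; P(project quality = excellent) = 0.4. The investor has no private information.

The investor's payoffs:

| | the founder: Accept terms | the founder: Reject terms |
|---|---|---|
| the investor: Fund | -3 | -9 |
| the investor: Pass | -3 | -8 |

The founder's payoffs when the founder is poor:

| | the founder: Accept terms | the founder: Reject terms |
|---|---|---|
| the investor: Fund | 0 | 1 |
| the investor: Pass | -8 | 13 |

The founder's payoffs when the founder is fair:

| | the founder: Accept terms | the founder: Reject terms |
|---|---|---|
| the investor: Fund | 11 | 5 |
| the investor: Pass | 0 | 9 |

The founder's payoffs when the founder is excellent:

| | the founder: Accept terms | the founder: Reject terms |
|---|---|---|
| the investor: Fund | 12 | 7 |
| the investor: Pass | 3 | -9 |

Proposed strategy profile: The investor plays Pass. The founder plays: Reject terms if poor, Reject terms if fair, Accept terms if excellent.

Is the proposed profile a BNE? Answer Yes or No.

Yes

A profile is a BNE iff every type of every player is best-responding given beliefs about the other side.
The investor plays Pass: E[Pass] = 0.2·(-8) + 0.4·(-8) + 0.4·(-3) = -6; E[Fund] = -6.6. Best-responding. ✓
The founder (project quality poor), facing Pass: Accept terms gives -8, Reject terms gives 13. Proposed Reject terms is best. ✓
The founder (project quality fair), facing Pass: Accept terms gives 0, Reject terms gives 9. Proposed Reject terms is best. ✓
The founder (project quality excellent), facing Pass: Accept terms gives 3, Reject terms gives -9. Proposed Accept terms is best. ✓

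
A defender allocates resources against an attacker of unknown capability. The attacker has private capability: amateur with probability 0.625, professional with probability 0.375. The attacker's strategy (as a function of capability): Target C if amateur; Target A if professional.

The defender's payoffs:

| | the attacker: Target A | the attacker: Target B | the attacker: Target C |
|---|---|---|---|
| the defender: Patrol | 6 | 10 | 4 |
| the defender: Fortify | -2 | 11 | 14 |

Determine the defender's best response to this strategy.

E[Patrol] = 0.625·(4) + 0.375·(6) = 4.75
E[Fortify] = 0.625·(14) + 0.375·(-2) = 8
Best response: Fortify (8 is the largest).

Fortify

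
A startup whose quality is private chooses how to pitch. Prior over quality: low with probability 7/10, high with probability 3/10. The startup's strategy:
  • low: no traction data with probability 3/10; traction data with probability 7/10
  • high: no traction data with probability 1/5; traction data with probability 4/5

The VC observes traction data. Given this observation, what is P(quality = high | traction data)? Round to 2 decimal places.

0.33

P(traction data) = (7/10)·(7/10) + (3/10)·(4/5) = 73/100
P(high | traction data) = ((3/10)·(4/5)) / (73/100) = (6/25) / (73/100) = 24/73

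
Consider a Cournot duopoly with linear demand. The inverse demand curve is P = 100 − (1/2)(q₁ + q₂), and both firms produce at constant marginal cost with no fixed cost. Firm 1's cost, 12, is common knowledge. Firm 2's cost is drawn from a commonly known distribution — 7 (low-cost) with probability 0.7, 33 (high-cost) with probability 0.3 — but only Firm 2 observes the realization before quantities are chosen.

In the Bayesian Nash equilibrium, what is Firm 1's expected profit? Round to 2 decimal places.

Firm 2 with cost c maximizes (100 − (1/2)(q₁+q₂) − c)·q₂, giving q₂(c) = (100 − c − (1/2)q₁).
E[c₂] = 0.7·7 + 0.3·33 = 14.8
Firm 1's FOC against E[q₂] yields q₁ = (100 − 2·12 + E[c₂])/(3/2) = (100 − 24 + 14.8)/(3/2) = 60.5333.
E[P] = 100 − (1/2)·(q₁ + E[q₂]) = 42.2667; Firm 1's expected profit = (E[P] − 12)·q₁ = (42.2667 − 12)·60.5333 = 1832.14.

1832.14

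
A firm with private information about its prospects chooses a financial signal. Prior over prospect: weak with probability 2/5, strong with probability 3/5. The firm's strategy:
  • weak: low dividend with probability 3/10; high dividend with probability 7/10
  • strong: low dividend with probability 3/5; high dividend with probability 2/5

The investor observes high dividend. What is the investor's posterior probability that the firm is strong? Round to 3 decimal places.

Apply Bayes' rule using the sender's strategy as the likelihood.
P(high dividend) = (2/5)·(7/10) + (3/5)·(2/5) = 13/25
P(strong | high dividend) = ((3/5)·(2/5)) / (13/25) = (6/25) / (13/25) = 6/13

0.462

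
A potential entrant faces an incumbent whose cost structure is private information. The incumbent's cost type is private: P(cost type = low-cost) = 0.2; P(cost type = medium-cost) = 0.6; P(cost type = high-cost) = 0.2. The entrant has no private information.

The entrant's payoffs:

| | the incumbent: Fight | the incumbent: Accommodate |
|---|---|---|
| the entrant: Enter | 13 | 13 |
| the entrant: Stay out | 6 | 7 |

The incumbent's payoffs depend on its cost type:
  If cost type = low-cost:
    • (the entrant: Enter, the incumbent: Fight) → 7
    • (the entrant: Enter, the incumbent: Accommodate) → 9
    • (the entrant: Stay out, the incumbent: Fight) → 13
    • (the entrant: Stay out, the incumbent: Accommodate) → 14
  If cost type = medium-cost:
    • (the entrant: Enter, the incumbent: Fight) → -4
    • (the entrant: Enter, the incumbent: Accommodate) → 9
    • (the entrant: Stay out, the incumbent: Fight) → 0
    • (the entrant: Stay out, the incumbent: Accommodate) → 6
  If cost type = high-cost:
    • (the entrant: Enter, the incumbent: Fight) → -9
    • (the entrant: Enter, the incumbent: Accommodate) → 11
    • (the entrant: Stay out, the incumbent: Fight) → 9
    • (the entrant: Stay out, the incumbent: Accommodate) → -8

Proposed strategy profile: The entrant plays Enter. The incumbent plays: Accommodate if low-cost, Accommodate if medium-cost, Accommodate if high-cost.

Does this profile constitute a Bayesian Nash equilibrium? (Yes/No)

Yes

A profile is a BNE iff every type of every player is best-responding given beliefs about the other side.
The entrant plays Enter: E[Enter] = 0.2·(13) + 0.6·(13) + 0.2·(13) = 13; E[Stay out] = 7. Best-responding. ✓
The incumbent (cost type low-cost), facing Enter: Fight gives 7, Accommodate gives 9. Proposed Accommodate is best. ✓
The incumbent (cost type medium-cost), facing Enter: Fight gives -4, Accommodate gives 9. Proposed Accommodate is best. ✓
The incumbent (cost type high-cost), facing Enter: Fight gives -9, Accommodate gives 11. Proposed Accommodate is best. ✓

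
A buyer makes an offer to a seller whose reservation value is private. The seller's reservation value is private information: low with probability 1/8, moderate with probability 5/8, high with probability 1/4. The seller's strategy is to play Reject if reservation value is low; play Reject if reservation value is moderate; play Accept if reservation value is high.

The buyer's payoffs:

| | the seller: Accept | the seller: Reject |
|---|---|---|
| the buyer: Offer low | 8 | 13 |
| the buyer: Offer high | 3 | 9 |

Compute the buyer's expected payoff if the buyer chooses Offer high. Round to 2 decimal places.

7.50

E[Offer high] = 1/8·9 + 5/8·9 + 1/4·3 = 9/8 + 45/8 + 3/4 = 15/2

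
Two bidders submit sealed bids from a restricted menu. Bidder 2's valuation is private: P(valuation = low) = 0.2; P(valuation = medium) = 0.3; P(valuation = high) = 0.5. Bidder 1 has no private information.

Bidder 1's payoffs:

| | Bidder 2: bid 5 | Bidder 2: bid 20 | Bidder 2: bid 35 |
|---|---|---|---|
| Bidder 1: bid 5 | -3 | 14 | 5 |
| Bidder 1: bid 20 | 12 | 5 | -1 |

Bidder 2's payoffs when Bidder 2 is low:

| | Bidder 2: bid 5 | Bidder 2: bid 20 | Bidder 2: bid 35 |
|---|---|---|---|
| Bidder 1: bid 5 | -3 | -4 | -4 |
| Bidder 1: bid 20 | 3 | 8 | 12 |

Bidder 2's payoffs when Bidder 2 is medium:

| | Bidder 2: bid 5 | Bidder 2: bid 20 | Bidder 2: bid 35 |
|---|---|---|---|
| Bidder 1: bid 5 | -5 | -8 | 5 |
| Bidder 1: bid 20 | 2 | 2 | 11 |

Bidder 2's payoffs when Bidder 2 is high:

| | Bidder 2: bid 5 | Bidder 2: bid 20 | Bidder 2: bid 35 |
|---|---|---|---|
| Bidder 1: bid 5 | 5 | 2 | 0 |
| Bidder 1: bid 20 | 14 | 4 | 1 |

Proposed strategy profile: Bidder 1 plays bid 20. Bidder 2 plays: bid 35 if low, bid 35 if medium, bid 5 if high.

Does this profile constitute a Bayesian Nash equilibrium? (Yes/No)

Bidder 1 plays bid 20: E[bid 20] = 0.2·(-1) + 0.3·(-1) + 0.5·(12) = 5.5; E[bid 5] = 1. Best-responding. ✓
Bidder 2 (valuation low), facing bid 20: bid 5 gives 3, bid 20 gives 8, bid 35 gives 12. Proposed bid 35 is best. ✓
Bidder 2 (valuation medium), facing bid 20: bid 5 gives 2, bid 20 gives 2, bid 35 gives 11. Proposed bid 35 is best. ✓
Bidder 2 (valuation high), facing bid 20: bid 5 gives 14, bid 20 gives 4, bid 35 gives 1. Proposed bid 5 is best. ✓

Yes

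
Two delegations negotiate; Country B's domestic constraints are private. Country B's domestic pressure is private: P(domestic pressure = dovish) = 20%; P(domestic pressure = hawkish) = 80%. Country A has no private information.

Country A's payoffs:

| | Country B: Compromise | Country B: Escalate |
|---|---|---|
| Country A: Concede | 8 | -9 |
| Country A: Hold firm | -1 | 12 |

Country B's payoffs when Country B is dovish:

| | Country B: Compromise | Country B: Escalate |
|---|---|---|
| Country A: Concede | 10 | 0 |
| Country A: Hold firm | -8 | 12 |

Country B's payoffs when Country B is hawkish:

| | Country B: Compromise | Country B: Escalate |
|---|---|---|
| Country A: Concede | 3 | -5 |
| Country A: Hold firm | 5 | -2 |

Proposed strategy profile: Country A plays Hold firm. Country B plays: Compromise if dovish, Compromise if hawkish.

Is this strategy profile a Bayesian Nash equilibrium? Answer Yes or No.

Country A plays Hold firm: E[Hold firm] = 0.2·(-1) + 0.8·(-1) = -1; E[Concede] = 8. Not best-responding. ✗
Country B (domestic pressure dovish), facing Hold firm: Compromise gives -8, Escalate gives 12. Proposed Compromise is not best — profitable deviation exists. ✗
Country B (domestic pressure hawkish), facing Hold firm: Compromise gives 5, Escalate gives -2. Proposed Compromise is best. ✓

No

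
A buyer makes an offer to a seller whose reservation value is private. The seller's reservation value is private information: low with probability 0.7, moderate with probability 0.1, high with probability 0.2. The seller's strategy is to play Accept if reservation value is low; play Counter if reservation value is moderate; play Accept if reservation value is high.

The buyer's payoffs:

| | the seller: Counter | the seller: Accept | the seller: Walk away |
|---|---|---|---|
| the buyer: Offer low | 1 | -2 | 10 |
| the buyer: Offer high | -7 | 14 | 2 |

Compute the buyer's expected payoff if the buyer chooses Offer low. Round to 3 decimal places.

Take the expectation over the seller's reservation value, weighting each type's action by its prior probability.
E[Offer low] = 0.7·(-2) + 0.1·1 + 0.2·(-2) = (-1.4) + 0.1 + (-0.4) = -1.7

-1.700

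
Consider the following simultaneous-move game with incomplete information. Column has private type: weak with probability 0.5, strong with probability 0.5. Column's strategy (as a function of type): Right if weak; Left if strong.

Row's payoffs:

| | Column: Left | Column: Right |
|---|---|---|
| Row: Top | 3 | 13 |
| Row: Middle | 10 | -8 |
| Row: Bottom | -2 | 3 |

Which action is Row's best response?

E[Top] = 0.5·(13) + 0.5·(3) = 8
E[Middle] = 0.5·(-8) + 0.5·(10) = 1
E[Bottom] = 0.5·(3) + 0.5·(-2) = 0.5
Best response: Top (8 is the largest).

Top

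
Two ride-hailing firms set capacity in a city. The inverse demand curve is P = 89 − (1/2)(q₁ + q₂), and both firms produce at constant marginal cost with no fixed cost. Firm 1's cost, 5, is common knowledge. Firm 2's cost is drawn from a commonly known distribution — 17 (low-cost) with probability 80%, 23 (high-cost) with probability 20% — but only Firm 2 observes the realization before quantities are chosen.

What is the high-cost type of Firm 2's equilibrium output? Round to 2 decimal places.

Type-c best response for Firm 2: q₂(c) = (89 − c) − q₁/2.
Firm 1 maximizes expected profit; its first-order condition is 89 − q₁ − (1/2)E[q₂] − 5 = 0.
Substituting E[q₂] and solving: E[c₂] = 18.2, so q₁ = (89 − 2·5 + 18.2)/(3/2) = 64.8.
q₂(high-cost) = (89 − 23 − (1/2)·64.8) = 33.6.

33.60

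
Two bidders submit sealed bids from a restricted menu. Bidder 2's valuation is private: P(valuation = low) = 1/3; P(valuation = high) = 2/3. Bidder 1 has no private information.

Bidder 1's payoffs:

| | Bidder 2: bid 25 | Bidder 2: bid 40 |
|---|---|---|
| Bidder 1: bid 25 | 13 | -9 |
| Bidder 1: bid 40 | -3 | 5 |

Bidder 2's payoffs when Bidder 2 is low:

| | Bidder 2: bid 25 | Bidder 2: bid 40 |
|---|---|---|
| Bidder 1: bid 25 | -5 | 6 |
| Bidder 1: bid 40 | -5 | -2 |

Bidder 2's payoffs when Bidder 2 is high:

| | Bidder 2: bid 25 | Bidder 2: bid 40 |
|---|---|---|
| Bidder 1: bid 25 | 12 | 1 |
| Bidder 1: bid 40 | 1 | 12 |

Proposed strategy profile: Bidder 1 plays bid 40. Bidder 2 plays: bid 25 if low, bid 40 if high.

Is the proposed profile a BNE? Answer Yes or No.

No

A profile is a BNE iff every type of every player is best-responding given beliefs about the other side.
Bidder 1 plays bid 40: E[bid 40] = 1/3·(-3) + 2/3·(5) = 7/3; E[bid 25] = -5/3. Best-responding. ✓
Bidder 2 (valuation low), facing bid 40: bid 25 gives -5, bid 40 gives -2. Proposed bid 25 is not best — profitable deviation exists. ✗
Bidder 2 (valuation high), facing bid 40: bid 25 gives 1, bid 40 gives 12. Proposed bid 40 is best. ✓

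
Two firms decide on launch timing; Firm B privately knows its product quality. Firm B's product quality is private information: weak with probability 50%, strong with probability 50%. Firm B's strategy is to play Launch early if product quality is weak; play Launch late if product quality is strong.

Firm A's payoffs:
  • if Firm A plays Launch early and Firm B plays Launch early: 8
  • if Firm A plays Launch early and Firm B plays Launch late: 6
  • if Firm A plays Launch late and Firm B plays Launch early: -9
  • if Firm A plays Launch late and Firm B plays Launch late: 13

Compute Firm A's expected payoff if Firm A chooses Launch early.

Take the expectation over Firm B's product quality, weighting each type's action by its prior probability.
E[Launch early] = 0.5·8 + 0.5·6 = 4 + 3 = 7

7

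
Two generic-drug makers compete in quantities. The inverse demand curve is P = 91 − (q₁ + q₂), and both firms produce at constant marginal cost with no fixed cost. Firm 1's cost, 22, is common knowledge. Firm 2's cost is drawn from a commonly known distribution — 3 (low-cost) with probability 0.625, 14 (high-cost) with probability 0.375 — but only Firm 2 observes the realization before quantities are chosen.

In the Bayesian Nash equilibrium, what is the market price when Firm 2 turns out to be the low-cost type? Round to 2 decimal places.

Firm 2 with cost c maximizes (91 − (q₁+q₂) − c)·q₂, giving q₂(c) = (91 − c − q₁)/2.
E[c₂] = 0.625·3 + 0.375·14 = 7.125
Firm 1's FOC against E[q₂] yields q₁ = (91 − 2·22 + E[c₂])/3 = (91 − 44 + 7.125)/3 = 18.0417.
q₂(low-cost) = 34.9792, so P = 91 − (18.0417 + 34.9792) = 37.9792.

37.98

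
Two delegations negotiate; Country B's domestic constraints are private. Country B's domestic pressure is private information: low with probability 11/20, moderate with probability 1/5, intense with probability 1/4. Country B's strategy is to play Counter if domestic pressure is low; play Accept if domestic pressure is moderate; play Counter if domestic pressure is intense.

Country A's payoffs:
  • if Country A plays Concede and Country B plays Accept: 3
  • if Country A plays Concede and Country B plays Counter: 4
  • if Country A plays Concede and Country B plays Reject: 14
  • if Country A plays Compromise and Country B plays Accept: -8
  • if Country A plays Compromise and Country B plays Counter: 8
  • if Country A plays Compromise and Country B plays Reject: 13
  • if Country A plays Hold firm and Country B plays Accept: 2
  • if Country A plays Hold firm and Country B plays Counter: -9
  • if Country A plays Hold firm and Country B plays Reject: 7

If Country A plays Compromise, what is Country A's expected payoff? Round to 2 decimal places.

E[Compromise] = 11/20·8 + 1/5·(-8) + 1/4·8 = 22/5 + (-8/5) + 2 = 24/5

4.80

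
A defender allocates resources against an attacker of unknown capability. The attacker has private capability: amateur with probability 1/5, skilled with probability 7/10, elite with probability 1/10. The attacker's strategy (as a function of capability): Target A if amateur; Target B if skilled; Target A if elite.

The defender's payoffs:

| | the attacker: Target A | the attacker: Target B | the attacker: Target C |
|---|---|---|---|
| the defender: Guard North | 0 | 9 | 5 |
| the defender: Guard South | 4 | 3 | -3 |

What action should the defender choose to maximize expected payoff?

Compute the defender's expected payoff for each action, taking the expectation over the attacker's type.
E[Guard North] = 1/5·(0) + 7/10·(9) + 1/10·(0) = 63/10
E[Guard South] = 1/5·(4) + 7/10·(3) + 1/10·(4) = 33/10
Best response: Guard North (63/10 is the largest).

Guard North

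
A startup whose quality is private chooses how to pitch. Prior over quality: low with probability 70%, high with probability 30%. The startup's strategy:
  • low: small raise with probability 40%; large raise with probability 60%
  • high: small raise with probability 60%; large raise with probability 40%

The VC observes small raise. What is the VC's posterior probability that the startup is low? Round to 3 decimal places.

0.609

Apply Bayes' rule using the sender's strategy as the likelihood.
P(small raise) = 0.7·0.4 + 0.3·0.6 = 0.46
P(low | small raise) = (0.7·0.4) / 0.46 = 0.28 / 0.46 = 0.608696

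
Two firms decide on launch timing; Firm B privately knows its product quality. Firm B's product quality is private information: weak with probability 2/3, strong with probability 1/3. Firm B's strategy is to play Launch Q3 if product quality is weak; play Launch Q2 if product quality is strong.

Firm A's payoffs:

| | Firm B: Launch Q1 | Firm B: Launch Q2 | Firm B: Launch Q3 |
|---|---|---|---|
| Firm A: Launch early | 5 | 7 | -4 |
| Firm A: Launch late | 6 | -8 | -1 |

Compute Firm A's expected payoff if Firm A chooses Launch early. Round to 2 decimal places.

E[Launch early] = 2/3·(-4) + 1/3·7 = (-8/3) + 7/3 = -1/3

-0.33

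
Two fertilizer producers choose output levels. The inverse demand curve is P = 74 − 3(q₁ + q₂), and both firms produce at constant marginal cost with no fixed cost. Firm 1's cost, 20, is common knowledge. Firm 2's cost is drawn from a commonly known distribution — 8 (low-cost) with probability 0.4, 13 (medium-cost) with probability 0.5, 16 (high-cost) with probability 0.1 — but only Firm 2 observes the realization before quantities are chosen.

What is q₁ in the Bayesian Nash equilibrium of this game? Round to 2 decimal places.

5.03

Type-c best response for Firm 2: q₂(c) = (74 − c)/6 − q₁/2.
Firm 1 maximizes expected profit; its first-order condition is 74 − 6q₁ − 3E[q₂] − 20 = 0.
Substituting E[q₂] and solving: E[c₂] = 11.3, so q₁ = (74 − 2·20 + 11.3)/9 = 5.03333.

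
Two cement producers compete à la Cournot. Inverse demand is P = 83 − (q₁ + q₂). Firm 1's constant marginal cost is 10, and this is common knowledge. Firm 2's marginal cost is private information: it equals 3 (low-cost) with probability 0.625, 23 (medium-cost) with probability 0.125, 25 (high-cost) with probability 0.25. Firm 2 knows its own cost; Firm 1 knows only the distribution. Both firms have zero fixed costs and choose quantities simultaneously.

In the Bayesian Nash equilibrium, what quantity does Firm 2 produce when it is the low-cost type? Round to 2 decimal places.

27.67

Firm 2 with cost c maximizes (83 − (q₁+q₂) − c)·q₂, giving q₂(c) = (83 − c − q₁)/2.
E[c₂] = 0.625·3 + 0.125·23 + 0.25·25 = 11
Firm 1's FOC against E[q₂] yields q₁ = (83 − 2·10 + E[c₂])/3 = (83 − 20 + 11)/3 = 24.6667.
q₂(low-cost) = (83 − 3 − 24.6667)/2 = 27.6667.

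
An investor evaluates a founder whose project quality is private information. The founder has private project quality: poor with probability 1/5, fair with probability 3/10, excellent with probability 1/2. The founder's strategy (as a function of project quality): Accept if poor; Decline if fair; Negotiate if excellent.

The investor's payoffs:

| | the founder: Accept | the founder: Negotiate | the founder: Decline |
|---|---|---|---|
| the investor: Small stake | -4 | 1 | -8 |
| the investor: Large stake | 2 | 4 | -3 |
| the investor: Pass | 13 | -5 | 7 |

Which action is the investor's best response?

E[Small stake] = 1/5·(-4) + 3/10·(-8) + 1/2·(1) = -27/10
E[Large stake] = 1/5·(2) + 3/10·(-3) + 1/2·(4) = 3/2
E[Pass] = 1/5·(13) + 3/10·(7) + 1/2·(-5) = 11/5
Best response: Pass (11/5 is the largest).

Pass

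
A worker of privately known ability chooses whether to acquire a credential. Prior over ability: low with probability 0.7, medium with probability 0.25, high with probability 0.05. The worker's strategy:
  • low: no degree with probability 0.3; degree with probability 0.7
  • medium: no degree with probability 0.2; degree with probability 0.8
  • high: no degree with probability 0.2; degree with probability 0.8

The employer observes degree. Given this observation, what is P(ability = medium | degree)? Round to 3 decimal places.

Apply Bayes' rule using the sender's strategy as the likelihood.
P(degree) = 0.7·0.7 + 0.25·0.8 + 0.05·0.8 = 0.73
P(medium | degree) = (0.25·0.8) / 0.73 = 0.2 / 0.73 = 0.273973

0.274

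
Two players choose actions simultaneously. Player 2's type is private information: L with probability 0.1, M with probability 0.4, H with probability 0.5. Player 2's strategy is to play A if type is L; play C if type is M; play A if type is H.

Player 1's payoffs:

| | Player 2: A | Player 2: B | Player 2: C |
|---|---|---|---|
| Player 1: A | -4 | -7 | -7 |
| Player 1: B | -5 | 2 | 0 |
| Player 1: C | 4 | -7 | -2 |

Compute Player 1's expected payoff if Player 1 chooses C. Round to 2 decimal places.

E[C] = 0.1·4 + 0.4·(-2) + 0.5·4 = 0.4 + (-0.8) + 2 = 1.6

1.60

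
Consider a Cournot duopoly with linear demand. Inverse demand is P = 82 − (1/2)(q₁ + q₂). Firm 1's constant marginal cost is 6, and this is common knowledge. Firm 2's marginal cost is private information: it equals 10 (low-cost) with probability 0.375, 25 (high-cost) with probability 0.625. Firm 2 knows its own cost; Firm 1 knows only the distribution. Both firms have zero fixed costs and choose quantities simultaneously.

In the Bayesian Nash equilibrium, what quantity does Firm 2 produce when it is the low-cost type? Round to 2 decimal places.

Type-c best response for Firm 2: q₂(c) = (82 − c) − q₁/2.
Firm 1 maximizes expected profit; its first-order condition is 82 − q₁ − (1/2)E[q₂] − 6 = 0.
Substituting E[q₂] and solving: E[c₂] = 19.375, so q₁ = (82 − 2·6 + 19.375)/(3/2) = 59.5833.
q₂(low-cost) = (82 − 10 − (1/2)·59.5833) = 42.2083.

42.21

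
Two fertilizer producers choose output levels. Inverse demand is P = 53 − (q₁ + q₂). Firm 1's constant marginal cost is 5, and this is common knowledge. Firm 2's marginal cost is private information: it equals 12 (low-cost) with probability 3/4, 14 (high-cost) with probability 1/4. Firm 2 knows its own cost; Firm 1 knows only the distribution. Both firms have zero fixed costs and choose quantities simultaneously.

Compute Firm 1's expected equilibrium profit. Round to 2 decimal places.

342.25

Type-c best response for Firm 2: q₂(c) = (53 − c)/2 − q₁/2.
Firm 1 maximizes expected profit; its first-order condition is 53 − 2q₁ − E[q₂] − 5 = 0.
Substituting E[q₂] and solving: E[c₂] = 12.5, so q₁ = (53 − 2·5 + 12.5)/3 = 18.5.
E[P] = 53 − (q₁ + E[q₂]) = 23.5; Firm 1's expected profit = (E[P] − 5)·q₁ = (23.5 − 5)·18.5 = 342.25.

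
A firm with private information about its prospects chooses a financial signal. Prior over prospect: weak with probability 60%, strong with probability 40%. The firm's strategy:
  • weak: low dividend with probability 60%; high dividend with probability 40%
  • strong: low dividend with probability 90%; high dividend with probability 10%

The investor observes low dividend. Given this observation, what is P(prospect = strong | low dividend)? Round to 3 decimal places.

P(low dividend) = 0.6·0.6 + 0.4·0.9 = 0.72
P(strong | low dividend) = (0.4·0.9) / 0.72 = 0.36 / 0.72 = 0.5

0.500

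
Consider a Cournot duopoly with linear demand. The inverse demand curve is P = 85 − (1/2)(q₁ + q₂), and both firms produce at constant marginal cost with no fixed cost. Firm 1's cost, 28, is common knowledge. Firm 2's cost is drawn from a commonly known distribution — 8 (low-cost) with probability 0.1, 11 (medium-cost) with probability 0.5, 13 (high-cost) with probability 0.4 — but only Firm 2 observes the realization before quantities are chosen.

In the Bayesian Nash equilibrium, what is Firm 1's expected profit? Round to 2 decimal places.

Firm 2 with cost c maximizes (85 − (1/2)(q₁+q₂) − c)·q₂, giving q₂(c) = (85 − c − (1/2)q₁).
E[c₂] = 0.1·8 + 0.5·11 + 0.4·13 = 11.5
Firm 1's FOC against E[q₂] yields q₁ = (85 − 2·28 + E[c₂])/(3/2) = (85 − 56 + 11.5)/(3/2) = 27.
E[P] = 85 − (1/2)·(q₁ + E[q₂]) = 41.5; Firm 1's expected profit = (E[P] − 28)·q₁ = (41.5 − 28)·27 = 364.5.

364.50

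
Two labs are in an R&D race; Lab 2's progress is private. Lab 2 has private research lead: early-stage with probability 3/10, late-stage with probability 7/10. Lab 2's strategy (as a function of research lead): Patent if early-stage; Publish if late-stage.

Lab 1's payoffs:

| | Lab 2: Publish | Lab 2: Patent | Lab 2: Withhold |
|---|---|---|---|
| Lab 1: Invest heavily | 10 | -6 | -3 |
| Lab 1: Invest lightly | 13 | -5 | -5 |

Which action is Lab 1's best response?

Invest lightly

Compute Lab 1's expected payoff for each action, taking the expectation over Lab 2's type.
E[Invest heavily] = 3/10·(-6) + 7/10·(10) = 26/5
E[Invest lightly] = 3/10·(-5) + 7/10·(13) = 38/5
Best response: Invest lightly (38/5 is the largest).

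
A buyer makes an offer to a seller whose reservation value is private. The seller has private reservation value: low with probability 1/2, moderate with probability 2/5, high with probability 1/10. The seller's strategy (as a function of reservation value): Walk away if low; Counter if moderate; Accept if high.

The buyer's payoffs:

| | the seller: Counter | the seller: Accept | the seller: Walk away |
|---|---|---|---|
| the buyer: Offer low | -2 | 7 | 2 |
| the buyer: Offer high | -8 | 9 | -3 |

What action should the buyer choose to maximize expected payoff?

Offer low

E[Offer low] = 1/2·(2) + 2/5·(-2) + 1/10·(7) = 9/10
E[Offer high] = 1/2·(-3) + 2/5·(-8) + 1/10·(9) = -19/5
Best response: Offer low (9/10 is the largest).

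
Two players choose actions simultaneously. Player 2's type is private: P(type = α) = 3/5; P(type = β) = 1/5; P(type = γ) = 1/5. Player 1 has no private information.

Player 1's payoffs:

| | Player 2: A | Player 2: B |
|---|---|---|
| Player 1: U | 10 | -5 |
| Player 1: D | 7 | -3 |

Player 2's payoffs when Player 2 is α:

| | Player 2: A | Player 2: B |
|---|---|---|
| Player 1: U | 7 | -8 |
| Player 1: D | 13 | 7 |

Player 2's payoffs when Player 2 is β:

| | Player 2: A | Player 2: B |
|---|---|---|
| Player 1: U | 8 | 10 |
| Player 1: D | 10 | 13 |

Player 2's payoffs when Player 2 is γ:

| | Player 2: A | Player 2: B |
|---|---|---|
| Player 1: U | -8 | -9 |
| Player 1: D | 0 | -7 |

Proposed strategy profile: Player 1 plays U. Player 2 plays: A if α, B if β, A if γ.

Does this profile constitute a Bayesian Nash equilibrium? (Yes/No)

Player 1 plays U: E[U] = 3/5·(10) + 1/5·(-5) + 1/5·(10) = 7; E[D] = 5. Best-responding. ✓
Player 2 (type α), facing U: A gives 7, B gives -8. Proposed A is best. ✓
Player 2 (type β), facing U: A gives 8, B gives 10. Proposed B is best. ✓
Player 2 (type γ), facing U: A gives -8, B gives -9. Proposed A is best. ✓

Yes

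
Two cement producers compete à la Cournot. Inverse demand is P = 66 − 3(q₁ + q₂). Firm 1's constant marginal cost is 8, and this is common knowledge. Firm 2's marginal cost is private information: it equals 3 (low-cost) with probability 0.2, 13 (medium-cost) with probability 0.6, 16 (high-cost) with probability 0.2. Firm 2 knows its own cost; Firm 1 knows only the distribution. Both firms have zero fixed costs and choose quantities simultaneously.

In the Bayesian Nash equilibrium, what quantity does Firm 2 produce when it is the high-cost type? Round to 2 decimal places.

4.91

Firm 2 with cost c maximizes (66 − 3(q₁+q₂) − c)·q₂, giving q₂(c) = (66 − c − 3q₁)/6.
E[c₂] = 0.2·3 + 0.6·13 + 0.2·16 = 11.6
Firm 1's FOC against E[q₂] yields q₁ = (66 − 2·8 + E[c₂])/9 = (66 − 16 + 11.6)/9 = 6.84444.
q₂(high-cost) = (66 − 16 − 3·6.84444)/6 = 4.91111.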